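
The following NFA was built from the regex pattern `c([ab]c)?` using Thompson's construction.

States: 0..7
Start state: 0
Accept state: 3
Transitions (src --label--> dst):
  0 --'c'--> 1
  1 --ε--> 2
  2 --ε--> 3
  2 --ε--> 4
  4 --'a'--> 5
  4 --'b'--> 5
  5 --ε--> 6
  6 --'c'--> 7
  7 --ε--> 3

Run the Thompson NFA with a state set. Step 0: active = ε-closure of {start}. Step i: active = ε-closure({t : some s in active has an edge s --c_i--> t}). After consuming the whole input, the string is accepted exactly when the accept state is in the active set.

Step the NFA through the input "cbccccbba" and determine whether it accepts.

Answer: REJECT

Trace:
S₀ = ε-closure({0}) = {0}
'c' @ 1: {1,2,3,4}  (accept∈set)
'b' @ 2: {5,6}
'c' @ 3: {3,7}  (accept∈set)
'c' @ 4: {}  — state set empty
rest 'ccbba' ignored (set empty)
after full input: {}  (accept=3 not in)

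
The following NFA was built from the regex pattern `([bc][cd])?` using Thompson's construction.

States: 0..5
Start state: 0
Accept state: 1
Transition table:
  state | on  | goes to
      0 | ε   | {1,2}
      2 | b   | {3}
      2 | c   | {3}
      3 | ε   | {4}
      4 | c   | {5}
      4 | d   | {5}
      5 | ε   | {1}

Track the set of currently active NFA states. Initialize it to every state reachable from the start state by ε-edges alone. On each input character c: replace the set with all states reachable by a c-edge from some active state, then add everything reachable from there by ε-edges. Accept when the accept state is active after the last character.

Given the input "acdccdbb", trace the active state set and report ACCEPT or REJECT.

initial (ε-close {0}): {0,1,2}
'a' @ 1: {}  — state set empty
rest 'cdccdbb' ignored (set empty)
final: {}; accept 1 not in set

Answer: REJECT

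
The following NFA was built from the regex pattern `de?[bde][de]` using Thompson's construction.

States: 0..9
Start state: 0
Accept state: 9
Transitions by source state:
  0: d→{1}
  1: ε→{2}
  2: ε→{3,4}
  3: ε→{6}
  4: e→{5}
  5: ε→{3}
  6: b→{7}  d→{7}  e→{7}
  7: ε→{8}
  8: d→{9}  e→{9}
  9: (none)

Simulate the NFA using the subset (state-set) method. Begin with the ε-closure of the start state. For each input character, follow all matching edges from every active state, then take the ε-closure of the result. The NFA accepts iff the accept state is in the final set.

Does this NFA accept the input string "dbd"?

Answer: ACCEPT

Derivation:
S₀ = ε-closure({0}) = {0}
'd' @ 1: {1,2,3,4,6}
'b' @ 2: {7,8}
'd' @ 3: {9}  ✓accept
after full input: {9}  (accept=9 in)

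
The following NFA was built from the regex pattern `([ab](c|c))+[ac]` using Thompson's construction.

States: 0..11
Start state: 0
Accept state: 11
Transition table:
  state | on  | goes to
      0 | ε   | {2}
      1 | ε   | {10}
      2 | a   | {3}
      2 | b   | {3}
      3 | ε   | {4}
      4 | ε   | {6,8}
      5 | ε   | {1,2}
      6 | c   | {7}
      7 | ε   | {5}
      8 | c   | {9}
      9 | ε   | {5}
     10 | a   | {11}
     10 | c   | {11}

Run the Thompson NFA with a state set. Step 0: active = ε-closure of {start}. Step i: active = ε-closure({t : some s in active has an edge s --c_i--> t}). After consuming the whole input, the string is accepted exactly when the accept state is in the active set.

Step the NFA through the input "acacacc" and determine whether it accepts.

S₀ = ε-closure({0}) = {0,2}
'a' @ 1: {3,4,6,8}
'c' @ 2: {1,2,5,7,9,10}
'a' @ 3: {3,4,6,8,11}  (accept∈set)
'c' @ 4: {1,2,5,7,9,10}
'a' @ 5: {3,4,6,8,11}  (accept∈set)
'c' @ 6: {1,2,5,7,9,10}
'c' @ 7: {11}  (accept∈set)
final: {11}; accept 11 in set

Answer: ACCEPT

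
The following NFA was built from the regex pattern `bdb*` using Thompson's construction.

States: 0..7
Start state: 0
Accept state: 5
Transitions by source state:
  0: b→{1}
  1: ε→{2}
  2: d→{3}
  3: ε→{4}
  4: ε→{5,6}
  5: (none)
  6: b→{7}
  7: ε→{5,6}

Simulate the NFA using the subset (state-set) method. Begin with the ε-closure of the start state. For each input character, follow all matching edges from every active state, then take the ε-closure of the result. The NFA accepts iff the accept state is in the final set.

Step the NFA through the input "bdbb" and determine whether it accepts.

S₀ = ε-closure({0}) = {0}
'b' @ 1: {1,2}
'd' @ 2: {3,4,5,6}  ✓accept
'b' @ 3: {5,6,7}  ✓accept
'b' @ 4: {5,6,7}  ✓accept
end set {5,6,7} — state 5 in

Answer: ACCEPT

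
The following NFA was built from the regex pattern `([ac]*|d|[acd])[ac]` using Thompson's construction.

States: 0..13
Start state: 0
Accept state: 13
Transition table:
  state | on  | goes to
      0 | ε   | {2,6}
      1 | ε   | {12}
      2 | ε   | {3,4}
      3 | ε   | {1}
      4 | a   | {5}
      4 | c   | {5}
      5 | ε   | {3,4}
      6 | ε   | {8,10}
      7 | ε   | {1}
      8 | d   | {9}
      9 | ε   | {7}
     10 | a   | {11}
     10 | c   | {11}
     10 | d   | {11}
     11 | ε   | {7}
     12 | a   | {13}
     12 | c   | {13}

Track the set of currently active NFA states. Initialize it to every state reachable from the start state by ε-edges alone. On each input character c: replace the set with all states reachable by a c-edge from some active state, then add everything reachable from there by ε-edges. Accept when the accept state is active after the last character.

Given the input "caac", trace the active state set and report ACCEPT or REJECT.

start: ε-closure({0}) = {0,1,2,3,4,6,8,10,12}
'c' @ 1: {1,3,4,5,7,11,12,13}  (accept∈set)
'a' @ 2: {1,3,4,5,12,13}  (accept∈set)
'a' @ 3: {1,3,4,5,12,13}  (accept∈set)
'c' @ 4: {1,3,4,5,12,13}  (accept∈set)
end set {1,3,4,5,12,13} — state 13 in

Answer: ACCEPT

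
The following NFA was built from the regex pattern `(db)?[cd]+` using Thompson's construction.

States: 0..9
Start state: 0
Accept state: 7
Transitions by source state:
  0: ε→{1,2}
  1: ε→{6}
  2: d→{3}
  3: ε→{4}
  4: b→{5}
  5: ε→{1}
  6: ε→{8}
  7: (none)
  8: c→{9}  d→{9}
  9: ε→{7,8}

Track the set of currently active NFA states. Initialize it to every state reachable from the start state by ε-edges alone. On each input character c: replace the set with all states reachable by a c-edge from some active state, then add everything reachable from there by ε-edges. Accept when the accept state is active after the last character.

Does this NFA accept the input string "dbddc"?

start: ε-closure({0}) = {0,1,2,6,8}
'd' @ 1: {3,4,7,8,9}  (accept∈set)
'b' @ 2: {1,5,6,8}
'd' @ 3: {7,8,9}  (accept∈set)
'd' @ 4: {7,8,9}  (accept∈set)
'c' @ 5: {7,8,9}  (accept∈set)
end set {7,8,9} — state 7 in

Answer: ACCEPT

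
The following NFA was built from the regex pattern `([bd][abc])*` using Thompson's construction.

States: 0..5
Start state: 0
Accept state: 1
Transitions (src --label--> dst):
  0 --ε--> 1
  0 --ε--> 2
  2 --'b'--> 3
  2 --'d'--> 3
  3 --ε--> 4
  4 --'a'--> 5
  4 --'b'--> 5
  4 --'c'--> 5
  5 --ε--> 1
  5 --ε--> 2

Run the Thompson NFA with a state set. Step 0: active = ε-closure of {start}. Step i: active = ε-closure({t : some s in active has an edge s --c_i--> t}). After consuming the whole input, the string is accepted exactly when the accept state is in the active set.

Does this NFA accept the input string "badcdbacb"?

Answer: REJECT

Steps:
S₀ = ε-closure({0}) = {0,1,2}
'b' @ 1: {3,4}
'a' @ 2: {1,2,5}  [accepting]
'd' @ 3: {3,4}
'c' @ 4: {1,2,5}  [accepting]
'd' @ 5: {3,4}
'b' @ 6: {1,2,5}  [accepting]
'a' @ 7: {}  — state set empty
rest 'cb' ignored (set empty)
final: {}; accept 1 not in set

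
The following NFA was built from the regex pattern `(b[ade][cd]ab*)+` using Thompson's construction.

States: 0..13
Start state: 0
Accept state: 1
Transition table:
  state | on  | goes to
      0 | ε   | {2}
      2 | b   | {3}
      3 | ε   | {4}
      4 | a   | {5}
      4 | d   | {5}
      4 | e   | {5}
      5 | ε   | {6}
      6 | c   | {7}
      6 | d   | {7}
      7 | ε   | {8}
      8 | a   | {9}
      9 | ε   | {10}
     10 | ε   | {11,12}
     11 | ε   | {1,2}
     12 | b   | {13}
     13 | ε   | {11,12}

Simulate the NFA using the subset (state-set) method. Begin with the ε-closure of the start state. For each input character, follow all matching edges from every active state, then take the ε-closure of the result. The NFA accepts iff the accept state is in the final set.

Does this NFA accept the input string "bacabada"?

Answer: ACCEPT

Trace:
S₀ = ε-closure({0}) = {0,2}
'b' @ 1: {3,4}
'a' @ 2: {5,6}
'c' @ 3: {7,8}
'a' @ 4: {1,2,9,10,11,12}  ✓accept
'b' @ 5: {1,2,3,4,11,12,13}  ✓accept
'a' @ 6: {5,6}
'd' @ 7: {7,8}
'a' @ 8: {1,2,9,10,11,12}  ✓accept
after full input: {1,2,9,10,11,12}  (accept=1 in)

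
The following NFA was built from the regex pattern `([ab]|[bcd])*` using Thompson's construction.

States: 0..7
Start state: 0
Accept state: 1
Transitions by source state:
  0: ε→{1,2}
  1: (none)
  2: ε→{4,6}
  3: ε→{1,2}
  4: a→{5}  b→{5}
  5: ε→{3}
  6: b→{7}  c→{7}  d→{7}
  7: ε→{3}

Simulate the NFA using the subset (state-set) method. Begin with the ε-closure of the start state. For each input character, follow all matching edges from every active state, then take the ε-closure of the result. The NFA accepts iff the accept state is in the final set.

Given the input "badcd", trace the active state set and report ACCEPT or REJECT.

Answer: ACCEPT

Trace:
S₀ = ε-closure({0}) = {0,1,2,4,6}
'b' @ 1: {1,2,3,4,5,6,7}  [accepting]
'a' @ 2: {1,2,3,4,5,6}  [accepting]
'd' @ 3: {1,2,3,4,6,7}  [accepting]
'c' @ 4: {1,2,3,4,6,7}  [accepting]
'd' @ 5: {1,2,3,4,6,7}  [accepting]
after full input: {1,2,3,4,6,7}  (accept=1 in)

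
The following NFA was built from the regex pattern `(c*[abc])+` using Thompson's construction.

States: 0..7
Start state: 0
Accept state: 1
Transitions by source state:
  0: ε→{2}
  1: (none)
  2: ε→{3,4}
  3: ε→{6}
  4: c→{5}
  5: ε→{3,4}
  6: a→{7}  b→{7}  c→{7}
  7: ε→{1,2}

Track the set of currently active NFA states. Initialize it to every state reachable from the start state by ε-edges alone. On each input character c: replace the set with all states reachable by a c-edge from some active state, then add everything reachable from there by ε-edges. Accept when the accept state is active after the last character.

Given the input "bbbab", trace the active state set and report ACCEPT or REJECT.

Answer: ACCEPT

Steps:
initial (ε-close {0}): {0,2,3,4,6}
'b' @ 1: {1,2,3,4,6,7}  ✓accept
'b' @ 2: {1,2,3,4,6,7}  ✓accept
'b' @ 3: {1,2,3,4,6,7}  ✓accept
'a' @ 4: {1,2,3,4,6,7}  ✓accept
'b' @ 5: {1,2,3,4,6,7}  ✓accept
end set {1,2,3,4,6,7} — state 1 in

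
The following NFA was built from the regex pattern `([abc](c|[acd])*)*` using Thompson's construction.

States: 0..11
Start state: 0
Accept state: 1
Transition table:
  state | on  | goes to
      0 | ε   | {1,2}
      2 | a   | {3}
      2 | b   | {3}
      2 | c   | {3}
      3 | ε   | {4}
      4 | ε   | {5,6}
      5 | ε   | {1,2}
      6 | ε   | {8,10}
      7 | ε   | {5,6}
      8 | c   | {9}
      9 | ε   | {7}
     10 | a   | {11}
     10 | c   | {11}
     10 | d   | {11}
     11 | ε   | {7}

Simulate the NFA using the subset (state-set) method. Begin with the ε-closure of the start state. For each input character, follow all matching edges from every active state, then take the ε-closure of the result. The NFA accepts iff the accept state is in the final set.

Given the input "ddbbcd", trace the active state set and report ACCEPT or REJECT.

initial (ε-close {0}): {0,1,2}
'd' @ 1: {}  — no active states
rest 'dbbcd' ignored (set empty)
end set {} — state 1 not in

Answer: REJECT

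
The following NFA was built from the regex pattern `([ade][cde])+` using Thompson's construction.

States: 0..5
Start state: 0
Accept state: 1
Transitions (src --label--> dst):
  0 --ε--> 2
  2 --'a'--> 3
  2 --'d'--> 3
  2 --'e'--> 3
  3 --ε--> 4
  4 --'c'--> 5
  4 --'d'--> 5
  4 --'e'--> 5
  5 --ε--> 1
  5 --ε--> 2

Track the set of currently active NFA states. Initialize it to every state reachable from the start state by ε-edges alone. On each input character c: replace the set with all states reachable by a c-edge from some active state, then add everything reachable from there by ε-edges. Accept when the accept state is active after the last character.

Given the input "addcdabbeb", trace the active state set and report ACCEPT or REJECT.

S₀ = ε-closure({0}) = {0,2}
'a' @ 1: {3,4}
'd' @ 2: {1,2,5}  (accept∈set)
'd' @ 3: {3,4}
'c' @ 4: {1,2,5}  (accept∈set)
'd' @ 5: {3,4}
'a' @ 6: {}  — no active states
rest 'bbeb' ignored (set empty)
after full input: {}  (accept=1 not in)

Answer: REJECT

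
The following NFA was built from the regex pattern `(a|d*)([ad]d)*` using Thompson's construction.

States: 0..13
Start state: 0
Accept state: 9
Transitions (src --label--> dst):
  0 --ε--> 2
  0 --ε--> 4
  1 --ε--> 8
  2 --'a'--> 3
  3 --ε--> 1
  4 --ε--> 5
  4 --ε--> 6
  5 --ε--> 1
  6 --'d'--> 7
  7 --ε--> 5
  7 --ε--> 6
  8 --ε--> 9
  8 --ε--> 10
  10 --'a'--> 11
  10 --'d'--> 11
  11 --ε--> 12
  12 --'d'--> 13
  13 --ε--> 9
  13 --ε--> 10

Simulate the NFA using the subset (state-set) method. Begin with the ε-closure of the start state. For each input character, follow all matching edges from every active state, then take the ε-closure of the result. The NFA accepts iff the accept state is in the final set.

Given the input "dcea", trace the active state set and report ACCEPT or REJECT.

Answer: REJECT

Trace:
S₀ = ε-closure({0}) = {0,1,2,4,5,6,8,9,10}
'd' @ 1: {1,5,6,7,8,9,10,11,12}  ✓accept
'c' @ 2: {}  — no active states
rest 'ea' ignored (set empty)
final: {}; accept 9 not in set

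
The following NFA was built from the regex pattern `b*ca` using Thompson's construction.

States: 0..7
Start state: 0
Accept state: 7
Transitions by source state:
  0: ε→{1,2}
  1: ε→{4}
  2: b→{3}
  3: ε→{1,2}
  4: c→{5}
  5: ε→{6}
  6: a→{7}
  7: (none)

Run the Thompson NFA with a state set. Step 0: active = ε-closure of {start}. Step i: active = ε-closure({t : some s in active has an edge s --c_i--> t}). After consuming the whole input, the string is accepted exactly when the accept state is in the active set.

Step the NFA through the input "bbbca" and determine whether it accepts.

Answer: ACCEPT

Steps:
initial (ε-close {0}): {0,1,2,4}
'b' @ 1: {1,2,3,4}
'b' @ 2: {1,2,3,4}
'b' @ 3: {1,2,3,4}
'c' @ 4: {5,6}
'a' @ 5: {7}  [accepting]
after full input: {7}  (accept=7 in)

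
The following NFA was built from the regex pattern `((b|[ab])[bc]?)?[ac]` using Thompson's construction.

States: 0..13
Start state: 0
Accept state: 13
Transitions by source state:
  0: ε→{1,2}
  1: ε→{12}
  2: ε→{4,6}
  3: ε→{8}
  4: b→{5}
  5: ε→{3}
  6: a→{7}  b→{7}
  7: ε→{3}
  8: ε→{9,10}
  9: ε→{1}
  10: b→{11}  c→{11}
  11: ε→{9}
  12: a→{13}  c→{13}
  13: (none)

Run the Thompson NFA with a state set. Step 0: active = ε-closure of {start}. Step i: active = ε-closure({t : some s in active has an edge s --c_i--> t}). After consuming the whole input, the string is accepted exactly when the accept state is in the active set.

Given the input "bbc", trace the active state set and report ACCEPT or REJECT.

Answer: ACCEPT

Trace:
initial (ε-close {0}): {0,1,2,4,6,12}
'b' @ 1: {1,3,5,7,8,9,10,12}
'b' @ 2: {1,9,11,12}
'c' @ 3: {13}  [accepting]
final: {13}; accept 13 in set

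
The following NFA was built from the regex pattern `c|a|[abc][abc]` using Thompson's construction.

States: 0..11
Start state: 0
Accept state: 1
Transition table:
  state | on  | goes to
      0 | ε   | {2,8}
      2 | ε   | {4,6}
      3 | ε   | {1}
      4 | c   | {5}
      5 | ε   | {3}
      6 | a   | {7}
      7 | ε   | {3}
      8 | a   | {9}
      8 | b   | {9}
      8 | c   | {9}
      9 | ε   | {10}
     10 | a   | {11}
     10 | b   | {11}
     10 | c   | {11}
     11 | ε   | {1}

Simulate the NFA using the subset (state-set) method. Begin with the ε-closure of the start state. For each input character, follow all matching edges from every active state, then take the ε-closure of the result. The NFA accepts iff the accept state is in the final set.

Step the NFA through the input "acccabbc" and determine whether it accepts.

S₀ = ε-closure({0}) = {0,2,4,6,8}
'a' @ 1: {1,3,7,9,10}  (accept∈set)
'c' @ 2: {1,11}  (accept∈set)
'c' @ 3: {}  — state set empty
rest 'cabbc' ignored (set empty)
after full input: {}  (accept=1 not in)

Answer: REJECT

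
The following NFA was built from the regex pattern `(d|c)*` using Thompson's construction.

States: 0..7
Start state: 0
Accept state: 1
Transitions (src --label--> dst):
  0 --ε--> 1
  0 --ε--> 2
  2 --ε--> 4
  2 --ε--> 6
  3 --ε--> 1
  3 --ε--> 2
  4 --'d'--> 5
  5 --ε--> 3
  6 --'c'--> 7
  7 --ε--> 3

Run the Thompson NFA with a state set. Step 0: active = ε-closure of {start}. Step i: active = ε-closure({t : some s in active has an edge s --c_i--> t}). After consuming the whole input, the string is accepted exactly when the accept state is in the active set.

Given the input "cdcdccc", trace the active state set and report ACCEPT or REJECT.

S₀ = ε-closure({0}) = {0,1,2,4,6}
'c' @ 1: {1,2,3,4,6,7}  ✓accept
'd' @ 2: {1,2,3,4,5,6}  ✓accept
'c' @ 3: {1,2,3,4,6,7}  ✓accept
'd' @ 4: {1,2,3,4,5,6}  ✓accept
'c' @ 5: {1,2,3,4,6,7}  ✓accept
'c' @ 6: {1,2,3,4,6,7}  ✓accept
'c' @ 7: {1,2,3,4,6,7}  ✓accept
end set {1,2,3,4,6,7} — state 1 in

Answer: ACCEPT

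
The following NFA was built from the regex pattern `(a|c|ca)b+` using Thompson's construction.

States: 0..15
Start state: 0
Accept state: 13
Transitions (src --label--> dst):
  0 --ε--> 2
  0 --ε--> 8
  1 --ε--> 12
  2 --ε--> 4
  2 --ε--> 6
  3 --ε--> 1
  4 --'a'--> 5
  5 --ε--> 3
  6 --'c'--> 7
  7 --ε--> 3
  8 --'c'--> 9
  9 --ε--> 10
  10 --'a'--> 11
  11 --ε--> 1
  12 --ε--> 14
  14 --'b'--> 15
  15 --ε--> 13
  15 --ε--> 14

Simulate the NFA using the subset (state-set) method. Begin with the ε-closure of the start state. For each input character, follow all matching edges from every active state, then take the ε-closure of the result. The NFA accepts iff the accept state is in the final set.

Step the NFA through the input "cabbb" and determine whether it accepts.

Answer: ACCEPT

Derivation:
S₀ = ε-closure({0}) = {0,2,4,6,8}
'c' @ 1: {1,3,7,9,10,12,14}
'a' @ 2: {1,11,12,14}
'b' @ 3: {13,14,15}  (accept∈set)
'b' @ 4: {13,14,15}  (accept∈set)
'b' @ 5: {13,14,15}  (accept∈set)
after full input: {13,14,15}  (accept=13 in)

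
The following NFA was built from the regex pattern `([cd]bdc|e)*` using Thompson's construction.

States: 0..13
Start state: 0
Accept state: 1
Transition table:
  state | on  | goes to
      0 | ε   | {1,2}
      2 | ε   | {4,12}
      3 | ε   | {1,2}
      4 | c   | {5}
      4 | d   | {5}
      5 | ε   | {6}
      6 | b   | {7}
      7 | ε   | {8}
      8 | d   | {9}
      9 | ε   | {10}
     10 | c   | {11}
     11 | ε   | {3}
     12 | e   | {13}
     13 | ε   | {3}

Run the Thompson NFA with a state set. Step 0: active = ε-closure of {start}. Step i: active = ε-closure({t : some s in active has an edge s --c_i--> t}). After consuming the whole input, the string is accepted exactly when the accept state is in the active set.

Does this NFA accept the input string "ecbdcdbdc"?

Answer: ACCEPT

Derivation:
initial (ε-close {0}): {0,1,2,4,12}
'e' @ 1: {1,2,3,4,12,13}  ✓accept
'c' @ 2: {5,6}
'b' @ 3: {7,8}
'd' @ 4: {9,10}
'c' @ 5: {1,2,3,4,11,12}  ✓accept
'd' @ 6: {5,6}
'b' @ 7: {7,8}
'd' @ 8: {9,10}
'c' @ 9: {1,2,3,4,11,12}  ✓accept
final: {1,2,3,4,11,12}; accept 1 in set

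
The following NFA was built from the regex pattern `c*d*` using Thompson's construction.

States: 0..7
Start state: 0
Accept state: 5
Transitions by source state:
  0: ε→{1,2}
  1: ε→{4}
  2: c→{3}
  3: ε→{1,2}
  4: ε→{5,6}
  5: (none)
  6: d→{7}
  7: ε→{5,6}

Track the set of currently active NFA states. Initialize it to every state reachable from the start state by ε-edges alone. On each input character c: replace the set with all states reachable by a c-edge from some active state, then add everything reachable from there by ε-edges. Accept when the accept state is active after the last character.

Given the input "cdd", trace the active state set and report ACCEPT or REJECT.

Answer: ACCEPT

Steps:
start: ε-closure({0}) = {0,1,2,4,5,6}
'c' @ 1: {1,2,3,4,5,6}  ✓accept
'd' @ 2: {5,6,7}  ✓accept
'd' @ 3: {5,6,7}  ✓accept
final: {5,6,7}; accept 5 in set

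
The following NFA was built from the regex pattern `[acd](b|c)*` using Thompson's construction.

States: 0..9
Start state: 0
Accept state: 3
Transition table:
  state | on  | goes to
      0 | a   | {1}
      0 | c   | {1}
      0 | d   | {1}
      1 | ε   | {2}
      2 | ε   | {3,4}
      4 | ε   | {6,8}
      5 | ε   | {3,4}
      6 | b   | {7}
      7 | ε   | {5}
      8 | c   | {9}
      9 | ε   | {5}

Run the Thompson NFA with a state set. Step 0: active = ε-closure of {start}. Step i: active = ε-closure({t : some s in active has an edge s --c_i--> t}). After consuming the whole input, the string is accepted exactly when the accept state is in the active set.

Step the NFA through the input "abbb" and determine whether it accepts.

start: ε-closure({0}) = {0}
'a' @ 1: {1,2,3,4,6,8}  [accepting]
'b' @ 2: {3,4,5,6,7,8}  [accepting]
'b' @ 3: {3,4,5,6,7,8}  [accepting]
'b' @ 4: {3,4,5,6,7,8}  [accepting]
after full input: {3,4,5,6,7,8}  (accept=3 in)

Answer: ACCEPT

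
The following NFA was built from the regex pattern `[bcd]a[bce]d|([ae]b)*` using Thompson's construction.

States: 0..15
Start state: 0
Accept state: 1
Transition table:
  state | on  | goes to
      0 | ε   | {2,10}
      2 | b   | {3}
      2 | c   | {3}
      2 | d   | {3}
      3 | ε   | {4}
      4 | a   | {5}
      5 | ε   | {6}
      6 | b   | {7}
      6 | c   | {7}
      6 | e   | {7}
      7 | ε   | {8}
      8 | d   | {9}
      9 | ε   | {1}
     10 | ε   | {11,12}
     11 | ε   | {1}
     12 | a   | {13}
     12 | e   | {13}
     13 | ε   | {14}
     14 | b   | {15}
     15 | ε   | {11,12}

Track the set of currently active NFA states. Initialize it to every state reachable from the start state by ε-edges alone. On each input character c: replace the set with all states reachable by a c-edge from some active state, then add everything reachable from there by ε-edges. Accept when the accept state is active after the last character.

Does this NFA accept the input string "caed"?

start: ε-closure({0}) = {0,1,2,10,11,12}
'c' @ 1: {3,4}
'a' @ 2: {5,6}
'e' @ 3: {7,8}
'd' @ 4: {1,9}  (accept∈set)
after full input: {1,9}  (accept=1 in)

Answer: ACCEPT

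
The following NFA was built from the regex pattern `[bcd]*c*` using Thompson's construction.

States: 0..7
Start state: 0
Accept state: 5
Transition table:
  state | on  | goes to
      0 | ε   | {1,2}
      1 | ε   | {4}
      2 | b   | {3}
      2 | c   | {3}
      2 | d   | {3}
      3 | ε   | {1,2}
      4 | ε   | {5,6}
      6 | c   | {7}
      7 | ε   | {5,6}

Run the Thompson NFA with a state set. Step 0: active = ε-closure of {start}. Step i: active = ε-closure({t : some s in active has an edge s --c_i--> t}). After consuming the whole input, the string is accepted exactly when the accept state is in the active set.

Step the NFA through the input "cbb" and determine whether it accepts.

S₀ = ε-closure({0}) = {0,1,2,4,5,6}
'c' @ 1: {1,2,3,4,5,6,7}  (accept∈set)
'b' @ 2: {1,2,3,4,5,6}  (accept∈set)
'b' @ 3: {1,2,3,4,5,6}  (accept∈set)
final: {1,2,3,4,5,6}; accept 5 in set

Answer: ACCEPT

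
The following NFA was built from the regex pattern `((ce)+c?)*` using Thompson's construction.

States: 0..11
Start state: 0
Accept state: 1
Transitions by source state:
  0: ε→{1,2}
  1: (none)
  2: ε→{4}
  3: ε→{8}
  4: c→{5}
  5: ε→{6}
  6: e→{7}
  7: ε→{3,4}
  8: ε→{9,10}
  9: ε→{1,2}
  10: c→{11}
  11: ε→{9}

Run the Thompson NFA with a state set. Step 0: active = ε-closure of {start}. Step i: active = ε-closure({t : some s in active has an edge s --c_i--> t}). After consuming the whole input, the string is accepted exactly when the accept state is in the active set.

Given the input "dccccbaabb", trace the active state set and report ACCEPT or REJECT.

Answer: REJECT

Trace:
initial (ε-close {0}): {0,1,2,4}
'd' @ 1: {}  — no active states
rest 'ccccbaabb' ignored (set empty)
after full input: {}  (accept=1 not in)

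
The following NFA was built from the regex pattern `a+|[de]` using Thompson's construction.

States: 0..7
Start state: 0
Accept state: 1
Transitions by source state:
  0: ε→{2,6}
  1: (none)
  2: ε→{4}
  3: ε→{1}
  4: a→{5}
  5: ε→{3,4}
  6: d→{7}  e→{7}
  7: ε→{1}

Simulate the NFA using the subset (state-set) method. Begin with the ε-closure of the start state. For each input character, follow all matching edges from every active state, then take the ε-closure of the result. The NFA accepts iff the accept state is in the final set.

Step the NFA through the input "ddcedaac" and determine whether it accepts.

S₀ = ε-closure({0}) = {0,2,4,6}
'd' @ 1: {1,7}  [accepting]
'd' @ 2: {}  — no active states
rest 'cedaac' ignored (set empty)
final: {}; accept 1 not in set

Answer: REJECT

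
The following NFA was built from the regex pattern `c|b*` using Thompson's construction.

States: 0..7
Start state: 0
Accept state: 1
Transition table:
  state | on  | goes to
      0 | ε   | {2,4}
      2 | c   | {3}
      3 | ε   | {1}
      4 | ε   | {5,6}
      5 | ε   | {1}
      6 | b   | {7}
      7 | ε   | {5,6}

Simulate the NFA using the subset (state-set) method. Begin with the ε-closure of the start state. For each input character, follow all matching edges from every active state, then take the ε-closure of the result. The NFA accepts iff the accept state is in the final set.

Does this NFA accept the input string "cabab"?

Answer: REJECT

Trace:
start: ε-closure({0}) = {0,1,2,4,5,6}
'c' @ 1: {1,3}  [accepting]
'a' @ 2: {}  — state set empty
rest 'bab' ignored (set empty)
end set {} — state 1 not in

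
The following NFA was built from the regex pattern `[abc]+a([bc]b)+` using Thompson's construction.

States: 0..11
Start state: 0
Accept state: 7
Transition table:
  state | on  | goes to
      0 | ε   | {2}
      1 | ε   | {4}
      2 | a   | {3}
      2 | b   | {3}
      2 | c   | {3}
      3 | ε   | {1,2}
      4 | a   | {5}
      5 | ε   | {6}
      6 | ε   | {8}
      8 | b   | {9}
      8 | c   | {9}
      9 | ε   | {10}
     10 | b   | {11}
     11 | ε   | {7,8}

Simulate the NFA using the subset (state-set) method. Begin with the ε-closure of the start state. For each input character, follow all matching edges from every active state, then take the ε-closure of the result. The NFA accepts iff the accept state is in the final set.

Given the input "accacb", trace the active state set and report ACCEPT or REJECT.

initial (ε-close {0}): {0,2}
'a' @ 1: {1,2,3,4}
'c' @ 2: {1,2,3,4}
'c' @ 3: {1,2,3,4}
'a' @ 4: {1,2,3,4,5,6,8}
'c' @ 5: {1,2,3,4,9,10}
'b' @ 6: {1,2,3,4,7,8,11}  (accept∈set)
end set {1,2,3,4,7,8,11} — state 7 in

Answer: ACCEPT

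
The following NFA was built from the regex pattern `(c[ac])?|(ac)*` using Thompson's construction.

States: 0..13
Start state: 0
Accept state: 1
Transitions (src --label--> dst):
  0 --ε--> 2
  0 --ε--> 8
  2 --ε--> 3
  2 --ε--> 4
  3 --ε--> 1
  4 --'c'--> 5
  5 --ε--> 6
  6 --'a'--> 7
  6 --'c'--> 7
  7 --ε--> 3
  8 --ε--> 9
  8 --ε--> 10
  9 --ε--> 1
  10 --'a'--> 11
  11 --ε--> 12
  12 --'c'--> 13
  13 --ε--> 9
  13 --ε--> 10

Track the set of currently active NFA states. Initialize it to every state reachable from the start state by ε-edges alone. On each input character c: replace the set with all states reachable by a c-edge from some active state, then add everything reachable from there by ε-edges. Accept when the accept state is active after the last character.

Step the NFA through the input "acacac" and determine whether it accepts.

Answer: ACCEPT

Derivation:
start: ε-closure({0}) = {0,1,2,3,4,8,9,10}
'a' @ 1: {11,12}
'c' @ 2: {1,9,10,13}  [accepting]
'a' @ 3: {11,12}
'c' @ 4: {1,9,10,13}  [accepting]
'a' @ 5: {11,12}
'c' @ 6: {1,9,10,13}  [accepting]
after full input: {1,9,10,13}  (accept=1 in)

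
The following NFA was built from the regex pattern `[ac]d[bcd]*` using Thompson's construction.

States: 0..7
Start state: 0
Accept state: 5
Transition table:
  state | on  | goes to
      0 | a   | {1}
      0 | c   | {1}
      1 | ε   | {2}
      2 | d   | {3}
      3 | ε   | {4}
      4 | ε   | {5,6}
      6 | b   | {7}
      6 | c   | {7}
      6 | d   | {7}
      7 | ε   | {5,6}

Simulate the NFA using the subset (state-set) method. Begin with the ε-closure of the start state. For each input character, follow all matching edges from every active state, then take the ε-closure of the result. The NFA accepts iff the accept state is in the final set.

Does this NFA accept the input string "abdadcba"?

initial (ε-close {0}): {0}
'a' @ 1: {1,2}
'b' @ 2: {}  — dead — no transitions
rest 'dadcba' ignored (set empty)
after full input: {}  (accept=5 not in)

Answer: REJECT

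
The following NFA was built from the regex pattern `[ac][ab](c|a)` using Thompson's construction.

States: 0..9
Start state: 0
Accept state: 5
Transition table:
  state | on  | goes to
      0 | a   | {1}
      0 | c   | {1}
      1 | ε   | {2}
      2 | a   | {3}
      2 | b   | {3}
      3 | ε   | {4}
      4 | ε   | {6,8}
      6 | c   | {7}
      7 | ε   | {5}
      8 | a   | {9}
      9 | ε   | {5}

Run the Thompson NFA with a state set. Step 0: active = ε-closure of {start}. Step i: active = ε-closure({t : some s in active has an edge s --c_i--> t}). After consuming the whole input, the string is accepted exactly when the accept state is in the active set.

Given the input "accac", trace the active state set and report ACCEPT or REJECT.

Answer: REJECT

Derivation:
initial (ε-close {0}): {0}
'a' @ 1: {1,2}
'c' @ 2: {}  — state set empty
rest 'cac' ignored (set empty)
after full input: {}  (accept=5 not in)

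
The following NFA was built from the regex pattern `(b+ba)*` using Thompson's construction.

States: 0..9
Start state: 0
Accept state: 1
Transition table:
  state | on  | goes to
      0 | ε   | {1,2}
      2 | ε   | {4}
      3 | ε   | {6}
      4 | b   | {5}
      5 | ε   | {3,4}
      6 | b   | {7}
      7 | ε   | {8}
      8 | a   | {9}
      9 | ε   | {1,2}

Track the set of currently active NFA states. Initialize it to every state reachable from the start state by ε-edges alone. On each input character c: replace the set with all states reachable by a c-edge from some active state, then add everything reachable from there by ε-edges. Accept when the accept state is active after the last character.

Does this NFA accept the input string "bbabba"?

Answer: ACCEPT

Derivation:
S₀ = ε-closure({0}) = {0,1,2,4}
'b' @ 1: {3,4,5,6}
'b' @ 2: {3,4,5,6,7,8}
'a' @ 3: {1,2,4,9}  ✓accept
'b' @ 4: {3,4,5,6}
'b' @ 5: {3,4,5,6,7,8}
'a' @ 6: {1,2,4,9}  ✓accept
end set {1,2,4,9} — state 1 in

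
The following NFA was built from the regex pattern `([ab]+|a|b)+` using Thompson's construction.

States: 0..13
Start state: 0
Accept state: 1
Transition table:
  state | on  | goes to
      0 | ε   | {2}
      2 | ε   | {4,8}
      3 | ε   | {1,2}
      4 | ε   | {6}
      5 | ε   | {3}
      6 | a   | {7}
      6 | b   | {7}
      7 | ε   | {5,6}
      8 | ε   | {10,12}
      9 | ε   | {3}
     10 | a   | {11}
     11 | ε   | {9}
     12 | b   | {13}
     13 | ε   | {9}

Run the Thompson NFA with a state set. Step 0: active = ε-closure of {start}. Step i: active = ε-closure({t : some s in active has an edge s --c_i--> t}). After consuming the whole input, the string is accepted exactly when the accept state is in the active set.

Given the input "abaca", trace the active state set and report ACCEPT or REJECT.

start: ε-closure({0}) = {0,2,4,6,8,10,12}
'a' @ 1: {1,2,3,4,5,6,7,8,9,10,11,12}  [accepting]
'b' @ 2: {1,2,3,4,5,6,7,8,9,10,12,13}  [accepting]
'a' @ 3: {1,2,3,4,5,6,7,8,9,10,11,12}  [accepting]
'c' @ 4: {}  — state set empty
rest 'a' ignored (set empty)
end set {} — state 1 not in

Answer: REJECT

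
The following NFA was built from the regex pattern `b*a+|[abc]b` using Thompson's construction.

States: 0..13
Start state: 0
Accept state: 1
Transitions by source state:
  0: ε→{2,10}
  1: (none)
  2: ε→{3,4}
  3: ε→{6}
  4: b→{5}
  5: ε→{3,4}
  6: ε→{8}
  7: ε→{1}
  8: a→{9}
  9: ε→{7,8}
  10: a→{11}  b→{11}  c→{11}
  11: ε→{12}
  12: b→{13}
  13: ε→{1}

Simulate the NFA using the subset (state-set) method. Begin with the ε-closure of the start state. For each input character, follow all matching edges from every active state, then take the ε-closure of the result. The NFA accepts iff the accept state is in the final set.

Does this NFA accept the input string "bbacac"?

Answer: REJECT

Derivation:
S₀ = ε-closure({0}) = {0,2,3,4,6,8,10}
'b' @ 1: {3,4,5,6,8,11,12}
'b' @ 2: {1,3,4,5,6,8,13}  (accept∈set)
'a' @ 3: {1,7,8,9}  (accept∈set)
'c' @ 4: {}  — dead — no transitions
rest 'ac' ignored (set empty)
end set {} — state 1 not in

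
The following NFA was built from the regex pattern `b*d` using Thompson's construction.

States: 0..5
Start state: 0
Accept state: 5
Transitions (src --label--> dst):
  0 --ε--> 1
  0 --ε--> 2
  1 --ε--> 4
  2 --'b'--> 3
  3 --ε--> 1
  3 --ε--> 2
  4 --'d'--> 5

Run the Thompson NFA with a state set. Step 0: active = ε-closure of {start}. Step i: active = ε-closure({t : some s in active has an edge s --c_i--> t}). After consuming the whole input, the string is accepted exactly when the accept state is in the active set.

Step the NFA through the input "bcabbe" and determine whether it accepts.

start: ε-closure({0}) = {0,1,2,4}
'b' @ 1: {1,2,3,4}
'c' @ 2: {}  — state set empty
rest 'abbe' ignored (set empty)
after full input: {}  (accept=5 not in)

Answer: REJECT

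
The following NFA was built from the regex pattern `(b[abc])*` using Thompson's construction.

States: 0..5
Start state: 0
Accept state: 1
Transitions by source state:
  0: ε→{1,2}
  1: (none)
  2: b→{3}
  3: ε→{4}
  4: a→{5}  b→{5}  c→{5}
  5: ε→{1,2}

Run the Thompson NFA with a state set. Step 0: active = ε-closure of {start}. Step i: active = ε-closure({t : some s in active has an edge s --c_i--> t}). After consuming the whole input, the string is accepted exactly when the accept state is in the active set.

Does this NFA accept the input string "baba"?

Answer: ACCEPT

Trace:
S₀ = ε-closure({0}) = {0,1,2}
'b' @ 1: {3,4}
'a' @ 2: {1,2,5}  ✓accept
'b' @ 3: {3,4}
'a' @ 4: {1,2,5}  ✓accept
end set {1,2,5} — state 1 in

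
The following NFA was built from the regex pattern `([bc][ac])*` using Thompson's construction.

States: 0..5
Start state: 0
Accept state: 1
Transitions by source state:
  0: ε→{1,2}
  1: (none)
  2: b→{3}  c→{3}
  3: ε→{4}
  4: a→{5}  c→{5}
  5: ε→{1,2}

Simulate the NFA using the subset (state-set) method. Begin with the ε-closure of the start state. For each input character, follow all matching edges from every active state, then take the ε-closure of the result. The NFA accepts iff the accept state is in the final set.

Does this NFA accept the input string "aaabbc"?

Answer: REJECT

Derivation:
start: ε-closure({0}) = {0,1,2}
'a' @ 1: {}  — dead — no transitions
rest 'aabbc' ignored (set empty)
after full input: {}  (accept=1 not in)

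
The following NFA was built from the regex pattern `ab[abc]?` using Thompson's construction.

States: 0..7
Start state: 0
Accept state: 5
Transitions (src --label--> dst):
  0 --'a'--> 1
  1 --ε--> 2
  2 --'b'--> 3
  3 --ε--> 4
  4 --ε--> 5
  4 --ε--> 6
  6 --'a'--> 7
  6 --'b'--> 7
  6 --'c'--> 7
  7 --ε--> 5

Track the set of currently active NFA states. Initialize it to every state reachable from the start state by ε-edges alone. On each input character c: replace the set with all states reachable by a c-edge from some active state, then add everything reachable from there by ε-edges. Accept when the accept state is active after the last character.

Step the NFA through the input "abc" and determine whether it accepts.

S₀ = ε-closure({0}) = {0}
'a' @ 1: {1,2}
'b' @ 2: {3,4,5,6}  [accepting]
'c' @ 3: {5,7}  [accepting]
final: {5,7}; accept 5 in set

Answer: ACCEPT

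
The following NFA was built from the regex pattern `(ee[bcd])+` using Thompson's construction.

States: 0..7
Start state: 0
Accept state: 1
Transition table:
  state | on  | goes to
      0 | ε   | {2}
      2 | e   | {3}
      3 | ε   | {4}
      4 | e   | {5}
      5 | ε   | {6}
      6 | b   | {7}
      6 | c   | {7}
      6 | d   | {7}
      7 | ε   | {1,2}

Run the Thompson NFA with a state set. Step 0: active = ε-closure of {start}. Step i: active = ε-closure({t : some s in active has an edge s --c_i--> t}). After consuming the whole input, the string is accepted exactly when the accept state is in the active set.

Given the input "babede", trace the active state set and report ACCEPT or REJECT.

Answer: REJECT

Derivation:
S₀ = ε-closure({0}) = {0,2}
'b' @ 1: {}  — state set empty
rest 'abede' ignored (set empty)
final: {}; accept 1 not in set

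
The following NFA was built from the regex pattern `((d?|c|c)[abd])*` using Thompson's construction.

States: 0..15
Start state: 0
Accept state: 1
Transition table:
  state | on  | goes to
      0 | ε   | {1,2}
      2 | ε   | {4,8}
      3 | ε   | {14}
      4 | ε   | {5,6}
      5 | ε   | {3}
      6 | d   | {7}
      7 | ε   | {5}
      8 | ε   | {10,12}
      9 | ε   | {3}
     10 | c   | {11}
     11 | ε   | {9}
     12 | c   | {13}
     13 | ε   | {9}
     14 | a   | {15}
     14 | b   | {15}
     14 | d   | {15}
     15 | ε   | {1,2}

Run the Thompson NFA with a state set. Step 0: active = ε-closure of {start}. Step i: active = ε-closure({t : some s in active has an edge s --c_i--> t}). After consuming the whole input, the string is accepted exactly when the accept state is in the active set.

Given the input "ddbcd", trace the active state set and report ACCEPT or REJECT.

initial (ε-close {0}): {0,1,2,3,4,5,6,8,10,12,14}
'd' @ 1: {1,2,3,4,5,6,7,8,10,12,14,15}  [accepting]
'd' @ 2: {1,2,3,4,5,6,7,8,10,12,14,15}  [accepting]
'b' @ 3: {1,2,3,4,5,6,8,10,12,14,15}  [accepting]
'c' @ 4: {3,9,11,13,14}
'd' @ 5: {1,2,3,4,5,6,8,10,12,14,15}  [accepting]
after full input: {1,2,3,4,5,6,8,10,12,14,15}  (accept=1 in)

Answer: ACCEPT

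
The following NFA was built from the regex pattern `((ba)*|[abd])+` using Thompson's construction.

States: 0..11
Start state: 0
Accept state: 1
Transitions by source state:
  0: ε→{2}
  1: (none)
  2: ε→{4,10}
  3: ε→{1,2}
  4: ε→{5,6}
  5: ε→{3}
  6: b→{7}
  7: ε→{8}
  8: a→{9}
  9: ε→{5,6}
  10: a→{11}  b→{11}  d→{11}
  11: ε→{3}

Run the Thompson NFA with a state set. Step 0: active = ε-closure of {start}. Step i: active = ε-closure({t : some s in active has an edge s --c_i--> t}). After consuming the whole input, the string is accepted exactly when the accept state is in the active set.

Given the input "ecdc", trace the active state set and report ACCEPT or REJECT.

Answer: REJECT

Trace:
start: ε-closure({0}) = {0,1,2,3,4,5,6,10}
'e' @ 1: {}  — no active states
rest 'cdc' ignored (set empty)
final: {}; accept 1 not in set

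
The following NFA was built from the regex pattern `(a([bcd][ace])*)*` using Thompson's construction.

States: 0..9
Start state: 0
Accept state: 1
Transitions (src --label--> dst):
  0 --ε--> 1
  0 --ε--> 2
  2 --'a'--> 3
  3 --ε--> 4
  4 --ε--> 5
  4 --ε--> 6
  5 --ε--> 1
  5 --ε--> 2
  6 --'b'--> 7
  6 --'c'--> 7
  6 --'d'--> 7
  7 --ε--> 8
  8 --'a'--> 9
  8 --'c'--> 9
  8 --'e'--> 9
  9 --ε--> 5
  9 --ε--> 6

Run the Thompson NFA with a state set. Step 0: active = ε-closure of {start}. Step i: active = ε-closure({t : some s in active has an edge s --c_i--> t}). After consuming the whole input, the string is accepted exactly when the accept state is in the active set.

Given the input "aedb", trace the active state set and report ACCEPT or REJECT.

S₀ = ε-closure({0}) = {0,1,2}
'a' @ 1: {1,2,3,4,5,6}  (accept∈set)
'e' @ 2: {}  — dead — no transitions
rest 'db' ignored (set empty)
end set {} — state 1 not in

Answer: REJECT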